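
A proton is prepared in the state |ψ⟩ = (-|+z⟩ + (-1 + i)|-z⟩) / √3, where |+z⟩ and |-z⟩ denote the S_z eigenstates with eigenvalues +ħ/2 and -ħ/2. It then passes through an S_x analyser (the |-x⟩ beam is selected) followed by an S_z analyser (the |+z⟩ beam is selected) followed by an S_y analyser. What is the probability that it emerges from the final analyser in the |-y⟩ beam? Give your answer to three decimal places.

0.042

First analyser (S_x): P(|-x⟩) = |⟨-x|ψ⟩|² = 1/6.
After stage 1 the state is |-x⟩; P(|+z⟩) = |⟨+z|-x⟩|² = 1/2.
After stage 2 the state is |+z⟩; P(|-y⟩) = |⟨-y|+z⟩|² = 1/2.
Joint probability = 1/6 × 1/2 × 1/2 = 0.042.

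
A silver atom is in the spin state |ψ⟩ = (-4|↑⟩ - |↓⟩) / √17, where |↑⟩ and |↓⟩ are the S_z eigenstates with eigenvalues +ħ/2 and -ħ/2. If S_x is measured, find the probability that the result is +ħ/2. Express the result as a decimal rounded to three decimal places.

0.735

|+x⟩ = (|↑⟩ + |↓⟩)/√2, so ⟨+x|ψ⟩ = (-5) / (√2·√17).
P = |-5|² / 34 = 25/34.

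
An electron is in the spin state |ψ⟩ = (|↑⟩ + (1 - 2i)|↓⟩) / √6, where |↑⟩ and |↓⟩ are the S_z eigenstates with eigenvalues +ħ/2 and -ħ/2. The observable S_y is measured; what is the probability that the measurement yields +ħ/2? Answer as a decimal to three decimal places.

0.167

|+y⟩ = (|↑⟩ + i|↓⟩)/√2, so ⟨+y|ψ⟩ = (-1 - i) / (√2·√6).
P = |-1 - i|² / 12 = 2/12.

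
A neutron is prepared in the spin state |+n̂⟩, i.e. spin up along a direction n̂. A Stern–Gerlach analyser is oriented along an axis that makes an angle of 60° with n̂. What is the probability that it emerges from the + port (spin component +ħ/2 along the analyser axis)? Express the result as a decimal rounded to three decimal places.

0.750

For spin-½, the probability of finding spin-up along an axis at angle θ to the initial spin direction is cos²(θ/2); spin-down is sin²(θ/2).
θ = 60°, so P = cos²(30°) ≈ 0.750.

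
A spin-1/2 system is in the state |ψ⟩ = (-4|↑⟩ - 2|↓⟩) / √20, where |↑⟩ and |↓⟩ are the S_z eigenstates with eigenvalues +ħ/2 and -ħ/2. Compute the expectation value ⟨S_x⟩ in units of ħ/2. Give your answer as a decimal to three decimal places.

⟨σ_x⟩ = 2 Re(a* b)/(|a|²+|b|²) with a = -4, b = -2.
a* b = 8, so ⟨σ_x⟩ = 16/20.
⟨S_x⟩ = (ħ/2)·⟨σ_x⟩.

0.800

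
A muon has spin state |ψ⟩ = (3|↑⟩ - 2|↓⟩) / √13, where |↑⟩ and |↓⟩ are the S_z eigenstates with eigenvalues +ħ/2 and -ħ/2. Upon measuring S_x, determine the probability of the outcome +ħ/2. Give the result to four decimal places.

0.0385

|+x⟩ = (|↑⟩ + |↓⟩)/√2, so ⟨+x|ψ⟩ = (1) / (√2·√13).
P = |1|² / 26 = 1/26.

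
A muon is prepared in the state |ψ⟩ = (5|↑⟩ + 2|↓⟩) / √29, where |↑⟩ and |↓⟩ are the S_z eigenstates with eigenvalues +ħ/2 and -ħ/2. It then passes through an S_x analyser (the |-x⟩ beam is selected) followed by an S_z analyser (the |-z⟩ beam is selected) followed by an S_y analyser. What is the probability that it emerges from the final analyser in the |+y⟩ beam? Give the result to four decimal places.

0.0388

First analyser (S_x): P(|-x⟩) = |⟨-x|ψ⟩|² = 9/58.
After stage 1 the state is |-x⟩; P(|-z⟩) = |⟨-z|-x⟩|² = 1/2.
After stage 2 the state is |-z⟩; P(|+y⟩) = |⟨+y|-z⟩|² = 1/2.
Joint probability = 9/58 × 1/2 × 1/2 = 0.0388.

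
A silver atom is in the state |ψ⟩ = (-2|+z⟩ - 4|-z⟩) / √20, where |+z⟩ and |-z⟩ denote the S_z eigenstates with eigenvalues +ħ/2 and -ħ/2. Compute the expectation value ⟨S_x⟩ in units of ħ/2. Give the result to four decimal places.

⟨σ_x⟩ = 2 Re(a* b)/(|a|²+|b|²) with a = -2, b = -4.
a* b = 8, so ⟨σ_x⟩ = 16/20.
⟨S_x⟩ = (ħ/2)·⟨σ_x⟩.

0.8000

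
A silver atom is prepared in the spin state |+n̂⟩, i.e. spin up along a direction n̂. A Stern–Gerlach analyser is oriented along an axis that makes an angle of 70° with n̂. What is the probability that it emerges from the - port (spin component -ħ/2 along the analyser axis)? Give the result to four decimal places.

For spin-½, the probability of finding spin-up along an axis at angle θ to the initial spin direction is cos²(θ/2); spin-down is sin²(θ/2).
θ = 70°, so P = sin²(35°) ≈ 0.3290.

0.3290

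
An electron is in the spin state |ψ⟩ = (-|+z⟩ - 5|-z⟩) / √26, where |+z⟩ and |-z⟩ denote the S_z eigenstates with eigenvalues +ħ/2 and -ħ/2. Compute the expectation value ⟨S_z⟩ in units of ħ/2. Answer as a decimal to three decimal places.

-0.923

⟨σ_z⟩ = |a|² - |b|² divided by |a|²+|b|², with a, b the |+z⟩, |-z⟩ amplitudes.
= (1 - 25)/26 = -24/26.
⟨S_z⟩ = (ħ/2)·⟨σ_z⟩.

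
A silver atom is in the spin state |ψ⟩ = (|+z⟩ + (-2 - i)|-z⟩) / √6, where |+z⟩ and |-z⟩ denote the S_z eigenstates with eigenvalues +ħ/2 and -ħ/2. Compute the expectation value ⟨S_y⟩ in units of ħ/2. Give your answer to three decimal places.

-0.333

⟨σ_y⟩ = 2 Im(a* b)/(|a|²+|b|²) with a = 1, b = (-2 - i).
a* b = (-2 - i), so ⟨σ_y⟩ = -2/6.
⟨S_y⟩ = (ħ/2)·⟨σ_y⟩.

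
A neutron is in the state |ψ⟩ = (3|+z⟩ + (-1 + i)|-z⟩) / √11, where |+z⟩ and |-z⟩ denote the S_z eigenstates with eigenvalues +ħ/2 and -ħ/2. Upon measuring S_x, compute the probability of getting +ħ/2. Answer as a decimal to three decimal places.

|+x⟩ = (|+z⟩ + |-z⟩)/√2, so ⟨+x|ψ⟩ = (2 + i) / (√2·√11).
P = |2 + i|² / 22 = 5/22.

0.227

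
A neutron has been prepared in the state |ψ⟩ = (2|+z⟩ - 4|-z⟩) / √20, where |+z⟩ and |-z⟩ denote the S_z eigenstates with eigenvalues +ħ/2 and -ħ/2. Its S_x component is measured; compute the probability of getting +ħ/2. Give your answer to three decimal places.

|+x⟩ = (|+z⟩ + |-z⟩)/√2, so ⟨+x|ψ⟩ = (-2) / (√2·√20).
P = |-2|² / 40 = 4/40.

0.100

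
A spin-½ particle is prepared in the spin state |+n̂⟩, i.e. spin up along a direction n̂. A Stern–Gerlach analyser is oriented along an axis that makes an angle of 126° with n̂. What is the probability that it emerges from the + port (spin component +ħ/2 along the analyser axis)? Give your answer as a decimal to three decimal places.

0.206

For spin-½, the probability of finding spin-up along an axis at angle θ to the initial spin direction is cos²(θ/2); spin-down is sin²(θ/2).
θ = 126°, so P = cos²(63°) ≈ 0.206.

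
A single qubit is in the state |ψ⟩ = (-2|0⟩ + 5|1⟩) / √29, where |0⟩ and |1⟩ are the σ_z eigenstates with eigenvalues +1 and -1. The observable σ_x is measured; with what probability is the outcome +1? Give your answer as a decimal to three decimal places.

|+x⟩ = (|0⟩ + |1⟩)/√2, so ⟨+x|ψ⟩ = (3) / (√2·√29).
P = |3|² / 58 = 9/58.

0.155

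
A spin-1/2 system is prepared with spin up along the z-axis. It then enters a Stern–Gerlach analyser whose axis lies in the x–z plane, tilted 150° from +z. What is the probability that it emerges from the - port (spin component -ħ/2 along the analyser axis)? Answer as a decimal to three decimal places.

For spin-½, the probability of finding spin-up along an axis at angle θ to the initial spin direction is cos²(θ/2); spin-down is sin²(θ/2).
θ = 150°, so P = sin²(75°) ≈ 0.933.

0.933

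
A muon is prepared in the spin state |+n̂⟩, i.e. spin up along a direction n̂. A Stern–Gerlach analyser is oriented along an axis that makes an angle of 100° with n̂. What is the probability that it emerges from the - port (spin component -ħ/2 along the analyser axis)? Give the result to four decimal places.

For spin-½, the probability of finding spin-up along an axis at angle θ to the initial spin direction is cos²(θ/2); spin-down is sin²(θ/2).
θ = 100°, so P = sin²(50°) ≈ 0.5868.

0.5868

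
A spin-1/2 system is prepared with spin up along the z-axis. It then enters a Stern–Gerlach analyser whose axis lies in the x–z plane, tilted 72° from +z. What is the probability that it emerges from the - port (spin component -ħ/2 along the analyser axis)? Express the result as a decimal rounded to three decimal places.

0.345

For spin-½, the probability of finding spin-up along an axis at angle θ to the initial spin direction is cos²(θ/2); spin-down is sin²(θ/2).
θ = 72°, so P = sin²(36°) ≈ 0.345.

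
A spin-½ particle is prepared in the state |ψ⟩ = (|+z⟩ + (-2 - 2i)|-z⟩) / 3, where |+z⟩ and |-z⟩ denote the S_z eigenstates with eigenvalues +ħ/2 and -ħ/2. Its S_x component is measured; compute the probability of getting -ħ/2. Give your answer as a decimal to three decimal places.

|-x⟩ = (|+z⟩ - |-z⟩)/√2, so ⟨-x|ψ⟩ = (3 + 2i) / (√2·3).
P = |3 + 2i|² / 18 = 13/18.

0.722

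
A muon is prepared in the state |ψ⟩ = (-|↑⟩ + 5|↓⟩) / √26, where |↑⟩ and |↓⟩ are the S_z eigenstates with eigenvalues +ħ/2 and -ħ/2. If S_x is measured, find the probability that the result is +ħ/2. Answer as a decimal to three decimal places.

0.308

|+x⟩ = (|↑⟩ + |↓⟩)/√2, so ⟨+x|ψ⟩ = (4) / (√2·√26).
P = |4|² / 52 = 16/52.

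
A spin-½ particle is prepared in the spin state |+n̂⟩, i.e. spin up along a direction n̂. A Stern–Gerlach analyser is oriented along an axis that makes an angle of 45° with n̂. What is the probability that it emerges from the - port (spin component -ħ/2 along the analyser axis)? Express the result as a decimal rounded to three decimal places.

0.146

For spin-½, the probability of finding spin-up along an axis at angle θ to the initial spin direction is cos²(θ/2); spin-down is sin²(θ/2).
θ = 45°, so P = sin²(22.5°) ≈ 0.146.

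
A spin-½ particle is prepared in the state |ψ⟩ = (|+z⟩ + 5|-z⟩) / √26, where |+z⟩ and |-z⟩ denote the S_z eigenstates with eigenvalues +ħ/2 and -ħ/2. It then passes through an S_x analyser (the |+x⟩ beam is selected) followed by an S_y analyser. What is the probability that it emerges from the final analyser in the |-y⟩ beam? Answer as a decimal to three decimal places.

0.346

First analyser (S_x): P(|+x⟩) = |⟨+x|ψ⟩|² = 36/52.
After stage 1 the state is |+x⟩; P(|-y⟩) = |⟨-y|+x⟩|² = 1/2.
Joint probability = 36/52 × 1/2 = 0.346.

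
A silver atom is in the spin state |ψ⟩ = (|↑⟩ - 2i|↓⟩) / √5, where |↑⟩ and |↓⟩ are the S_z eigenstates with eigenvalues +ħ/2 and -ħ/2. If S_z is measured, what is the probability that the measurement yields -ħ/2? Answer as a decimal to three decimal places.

The -ħ/2 outcome corresponds to |↓⟩. Its amplitude in |ψ⟩ is -2i/√5.
P = |-2i|² / 5 = 4/5.

0.800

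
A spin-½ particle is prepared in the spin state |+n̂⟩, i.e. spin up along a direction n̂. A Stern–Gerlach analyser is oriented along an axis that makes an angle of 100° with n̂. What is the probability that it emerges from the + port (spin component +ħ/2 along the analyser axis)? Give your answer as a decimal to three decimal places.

0.413

For spin-½, the probability of finding spin-up along an axis at angle θ to the initial spin direction is cos²(θ/2); spin-down is sin²(θ/2).
θ = 100°, so P = cos²(50°) ≈ 0.413.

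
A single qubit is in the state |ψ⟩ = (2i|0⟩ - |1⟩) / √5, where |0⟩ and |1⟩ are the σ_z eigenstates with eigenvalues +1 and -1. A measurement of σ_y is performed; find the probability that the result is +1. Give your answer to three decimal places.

0.900

|+y⟩ = (|0⟩ + i|1⟩)/√2, so ⟨+y|ψ⟩ = (3i) / (√2·√5).
P = |3i|² / 10 = 9/10.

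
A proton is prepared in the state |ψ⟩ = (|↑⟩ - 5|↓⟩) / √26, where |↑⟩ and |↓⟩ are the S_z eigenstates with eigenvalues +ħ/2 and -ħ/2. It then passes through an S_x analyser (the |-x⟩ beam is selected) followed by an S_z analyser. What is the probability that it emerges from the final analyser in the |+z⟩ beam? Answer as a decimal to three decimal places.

First analyser (S_x): P(|-x⟩) = |⟨-x|ψ⟩|² = 36/52.
After stage 1 the state is |-x⟩; P(|+z⟩) = |⟨+z|-x⟩|² = 1/2.
Joint probability = 36/52 × 1/2 = 0.346.

0.346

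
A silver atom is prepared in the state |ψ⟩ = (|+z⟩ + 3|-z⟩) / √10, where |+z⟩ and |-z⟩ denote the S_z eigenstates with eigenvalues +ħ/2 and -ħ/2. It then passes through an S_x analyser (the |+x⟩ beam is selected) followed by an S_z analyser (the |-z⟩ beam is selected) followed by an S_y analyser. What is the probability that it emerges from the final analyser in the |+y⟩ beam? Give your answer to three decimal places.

0.200

First analyser (S_x): P(|+x⟩) = |⟨+x|ψ⟩|² = 16/20.
After stage 1 the state is |+x⟩; P(|-z⟩) = |⟨-z|+x⟩|² = 1/2.
After stage 2 the state is |-z⟩; P(|+y⟩) = |⟨+y|-z⟩|² = 1/2.
Joint probability = 16/20 × 1/2 × 1/2 = 0.200.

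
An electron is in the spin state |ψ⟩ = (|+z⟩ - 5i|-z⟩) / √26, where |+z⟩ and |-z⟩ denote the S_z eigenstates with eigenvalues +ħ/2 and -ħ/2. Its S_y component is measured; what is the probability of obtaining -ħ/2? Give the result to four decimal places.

0.6923

|-y⟩ = (|+z⟩ - i|-z⟩)/√2, so ⟨-y|ψ⟩ = (6) / (√2·√26).
P = |6|² / 52 = 36/52.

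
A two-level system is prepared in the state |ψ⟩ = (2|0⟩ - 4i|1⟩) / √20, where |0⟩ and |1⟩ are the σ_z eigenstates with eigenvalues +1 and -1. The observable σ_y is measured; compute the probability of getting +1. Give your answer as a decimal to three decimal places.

0.100

|+y⟩ = (|0⟩ + i|1⟩)/√2, so ⟨+y|ψ⟩ = (-2) / (√2·√20).
P = |-2|² / 40 = 4/40.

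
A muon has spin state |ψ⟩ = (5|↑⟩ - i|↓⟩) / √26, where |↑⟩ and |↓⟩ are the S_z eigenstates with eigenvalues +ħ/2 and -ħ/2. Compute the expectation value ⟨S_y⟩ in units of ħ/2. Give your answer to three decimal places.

-0.385

⟨σ_y⟩ = 2 Im(a* b)/(|a|²+|b|²) with a = 5, b = -i.
a* b = -5i, so ⟨σ_y⟩ = -10/26.
⟨S_y⟩ = (ħ/2)·⟨σ_y⟩.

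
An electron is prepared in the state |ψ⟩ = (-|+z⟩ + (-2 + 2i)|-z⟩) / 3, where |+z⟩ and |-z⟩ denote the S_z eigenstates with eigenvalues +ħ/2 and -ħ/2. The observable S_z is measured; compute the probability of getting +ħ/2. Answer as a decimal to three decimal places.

The +ħ/2 outcome corresponds to |+z⟩. Its amplitude in |ψ⟩ is -1/3.
P = |-1|² / 9 = 1/9.

0.111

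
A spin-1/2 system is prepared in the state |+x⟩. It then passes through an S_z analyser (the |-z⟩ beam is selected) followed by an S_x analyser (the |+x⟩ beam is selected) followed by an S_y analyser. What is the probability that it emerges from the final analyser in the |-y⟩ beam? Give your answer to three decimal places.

First analyser (S_z): from |+x⟩, P(|-z⟩) = 1/2.
After stage 1 the state is |-z⟩; P(|+x⟩) = |⟨+x|-z⟩|² = 1/2.
After stage 2 the state is |+x⟩; P(|-y⟩) = |⟨-y|+x⟩|² = 1/2.
Joint probability = 1/2 × 1/2 × 1/2 = 0.125.

0.125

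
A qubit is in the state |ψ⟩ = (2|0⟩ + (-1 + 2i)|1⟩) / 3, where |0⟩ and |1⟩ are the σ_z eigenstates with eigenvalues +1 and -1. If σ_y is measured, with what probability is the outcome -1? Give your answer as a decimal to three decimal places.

|-y⟩ = (|0⟩ - i|1⟩)/√2, so ⟨-y|ψ⟩ = (-i) / (√2·3).
P = |-i|² / 18 = 1/18.

0.056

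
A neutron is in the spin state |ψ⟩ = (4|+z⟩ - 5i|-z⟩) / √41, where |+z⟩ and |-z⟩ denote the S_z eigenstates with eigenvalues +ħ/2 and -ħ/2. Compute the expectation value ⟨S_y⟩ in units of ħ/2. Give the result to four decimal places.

-0.9756

⟨σ_y⟩ = 2 Im(a* b)/(|a|²+|b|²) with a = 4, b = -5i.
a* b = -20i, so ⟨σ_y⟩ = -40/41.
⟨S_y⟩ = (ħ/2)·⟨σ_y⟩.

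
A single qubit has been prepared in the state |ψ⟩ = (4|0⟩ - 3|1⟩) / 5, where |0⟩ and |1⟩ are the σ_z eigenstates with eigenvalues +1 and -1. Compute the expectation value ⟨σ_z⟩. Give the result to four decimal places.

⟨σ_z⟩ = |a|² - |b|² divided by |a|²+|b|², with a, b the |0⟩, |1⟩ amplitudes.
= (16 - 9)/25 = 7/25.

0.2800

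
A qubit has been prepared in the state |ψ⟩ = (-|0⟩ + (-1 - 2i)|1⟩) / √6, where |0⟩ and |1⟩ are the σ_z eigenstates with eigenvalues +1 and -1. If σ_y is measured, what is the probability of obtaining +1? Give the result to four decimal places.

|+y⟩ = (|0⟩ + i|1⟩)/√2, so ⟨+y|ψ⟩ = (-3 + i) / (√2·√6).
P = |-3 + i|² / 12 = 10/12.

0.8333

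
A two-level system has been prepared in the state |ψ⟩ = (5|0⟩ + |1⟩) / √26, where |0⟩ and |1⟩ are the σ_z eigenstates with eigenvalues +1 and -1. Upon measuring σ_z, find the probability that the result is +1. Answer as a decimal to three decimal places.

0.962

The +1 outcome corresponds to |0⟩. Its amplitude in |ψ⟩ is 5/√26.
P = |5|² / 26 = 25/26.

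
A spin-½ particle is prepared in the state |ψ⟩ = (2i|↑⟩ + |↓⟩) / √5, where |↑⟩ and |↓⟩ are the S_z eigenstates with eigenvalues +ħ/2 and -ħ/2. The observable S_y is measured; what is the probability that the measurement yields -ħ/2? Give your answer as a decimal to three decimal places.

0.900

|-y⟩ = (|↑⟩ - i|↓⟩)/√2, so ⟨-y|ψ⟩ = (3i) / (√2·√5).
P = |3i|² / 10 = 9/10.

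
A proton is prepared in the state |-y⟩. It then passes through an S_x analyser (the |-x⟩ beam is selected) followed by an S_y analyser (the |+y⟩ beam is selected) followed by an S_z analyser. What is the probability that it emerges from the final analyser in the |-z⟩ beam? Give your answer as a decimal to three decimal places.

0.125

First analyser (S_x): from |-y⟩, P(|-x⟩) = 1/2.
After stage 1 the state is |-x⟩; P(|+y⟩) = |⟨+y|-x⟩|² = 1/2.
After stage 2 the state is |+y⟩; P(|-z⟩) = |⟨-z|+y⟩|² = 1/2.
Joint probability = 1/2 × 1/2 × 1/2 = 0.125.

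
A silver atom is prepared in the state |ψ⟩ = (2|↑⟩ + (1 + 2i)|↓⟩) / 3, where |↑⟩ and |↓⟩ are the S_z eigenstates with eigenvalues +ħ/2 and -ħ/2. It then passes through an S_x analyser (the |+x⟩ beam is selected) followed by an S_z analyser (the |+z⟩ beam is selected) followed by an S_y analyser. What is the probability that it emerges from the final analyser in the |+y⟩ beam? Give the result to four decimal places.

First analyser (S_x): P(|+x⟩) = |⟨+x|ψ⟩|² = 13/18.
After stage 1 the state is |+x⟩; P(|+z⟩) = |⟨+z|+x⟩|² = 1/2.
After stage 2 the state is |+z⟩; P(|+y⟩) = |⟨+y|+z⟩|² = 1/2.
Joint probability = 13/18 × 1/2 × 1/2 = 0.1806.

0.1806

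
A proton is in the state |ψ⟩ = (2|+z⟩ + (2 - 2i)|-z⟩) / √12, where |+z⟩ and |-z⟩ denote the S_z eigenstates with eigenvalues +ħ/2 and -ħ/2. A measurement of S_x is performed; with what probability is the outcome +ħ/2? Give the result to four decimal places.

|+x⟩ = (|+z⟩ + |-z⟩)/√2, so ⟨+x|ψ⟩ = (4 - 2i) / (√2·√12).
P = |4 - 2i|² / 24 = 20/24.

0.8333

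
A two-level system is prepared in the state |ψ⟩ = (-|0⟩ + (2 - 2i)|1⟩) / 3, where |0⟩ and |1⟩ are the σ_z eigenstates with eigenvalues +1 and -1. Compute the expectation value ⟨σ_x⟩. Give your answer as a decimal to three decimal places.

-0.444

⟨σ_x⟩ = 2 Re(a* b)/(|a|²+|b|²) with a = -1, b = (2 - 2i).
a* b = (-2 + 2i), so ⟨σ_x⟩ = -4/9.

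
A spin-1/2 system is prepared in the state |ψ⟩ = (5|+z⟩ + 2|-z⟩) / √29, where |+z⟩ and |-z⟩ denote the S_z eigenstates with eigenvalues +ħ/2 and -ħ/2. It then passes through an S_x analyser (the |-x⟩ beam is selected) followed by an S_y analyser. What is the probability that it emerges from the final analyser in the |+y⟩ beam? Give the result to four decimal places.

0.0776

First analyser (S_x): P(|-x⟩) = |⟨-x|ψ⟩|² = 9/58.
After stage 1 the state is |-x⟩; P(|+y⟩) = |⟨+y|-x⟩|² = 1/2.
Joint probability = 9/58 × 1/2 = 0.0776.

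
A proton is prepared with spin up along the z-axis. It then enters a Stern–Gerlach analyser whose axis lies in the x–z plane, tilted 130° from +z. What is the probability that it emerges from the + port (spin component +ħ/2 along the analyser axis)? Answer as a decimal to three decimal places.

0.179

For spin-½, the probability of finding spin-up along an axis at angle θ to the initial spin direction is cos²(θ/2); spin-down is sin²(θ/2).
θ = 130°, so P = cos²(65°) ≈ 0.179.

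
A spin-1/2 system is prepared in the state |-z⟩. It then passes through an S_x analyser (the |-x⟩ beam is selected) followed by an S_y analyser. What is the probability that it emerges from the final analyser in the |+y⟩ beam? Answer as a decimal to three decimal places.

0.250

First analyser (S_x): from |-z⟩, P(|-x⟩) = 1/2.
After stage 1 the state is |-x⟩; P(|+y⟩) = |⟨+y|-x⟩|² = 1/2.
Joint probability = 1/2 × 1/2 = 0.250.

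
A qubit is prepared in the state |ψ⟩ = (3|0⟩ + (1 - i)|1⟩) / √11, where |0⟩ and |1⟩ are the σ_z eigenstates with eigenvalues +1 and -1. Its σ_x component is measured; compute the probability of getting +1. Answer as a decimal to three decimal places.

0.773

|+x⟩ = (|0⟩ + |1⟩)/√2, so ⟨+x|ψ⟩ = (4 - i) / (√2·√11).
P = |4 - i|² / 22 = 17/22.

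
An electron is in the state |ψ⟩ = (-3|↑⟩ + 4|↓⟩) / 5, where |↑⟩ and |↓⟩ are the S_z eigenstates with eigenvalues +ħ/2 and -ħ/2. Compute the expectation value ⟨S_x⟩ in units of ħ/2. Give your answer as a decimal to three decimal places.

⟨σ_x⟩ = 2 Re(a* b)/(|a|²+|b|²) with a = -3, b = 4.
a* b = -12, so ⟨σ_x⟩ = -24/25.
⟨S_x⟩ = (ħ/2)·⟨σ_x⟩.

-0.960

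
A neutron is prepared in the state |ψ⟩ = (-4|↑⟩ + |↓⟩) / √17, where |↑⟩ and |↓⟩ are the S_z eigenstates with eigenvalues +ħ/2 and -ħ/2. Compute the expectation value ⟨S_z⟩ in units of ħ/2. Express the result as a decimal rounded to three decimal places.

0.882

⟨σ_z⟩ = |a|² - |b|² divided by |a|²+|b|², with a, b the |↑⟩, |↓⟩ amplitudes.
= (16 - 1)/17 = 15/17.
⟨S_z⟩ = (ħ/2)·⟨σ_z⟩.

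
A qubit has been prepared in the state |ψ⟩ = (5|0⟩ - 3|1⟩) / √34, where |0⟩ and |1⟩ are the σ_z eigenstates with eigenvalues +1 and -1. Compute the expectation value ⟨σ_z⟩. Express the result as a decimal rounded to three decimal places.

0.471

⟨σ_z⟩ = |a|² - |b|² divided by |a|²+|b|², with a, b the |0⟩, |1⟩ amplitudes.
= (25 - 9)/34 = 16/34.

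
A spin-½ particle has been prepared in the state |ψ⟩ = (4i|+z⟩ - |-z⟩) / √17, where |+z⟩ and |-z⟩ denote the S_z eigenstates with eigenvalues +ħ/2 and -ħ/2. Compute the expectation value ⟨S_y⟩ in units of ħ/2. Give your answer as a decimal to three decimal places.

⟨σ_y⟩ = 2 Im(a* b)/(|a|²+|b|²) with a = 4i, b = -1.
a* b = 4i, so ⟨σ_y⟩ = 8/17.
⟨S_y⟩ = (ħ/2)·⟨σ_y⟩.

0.471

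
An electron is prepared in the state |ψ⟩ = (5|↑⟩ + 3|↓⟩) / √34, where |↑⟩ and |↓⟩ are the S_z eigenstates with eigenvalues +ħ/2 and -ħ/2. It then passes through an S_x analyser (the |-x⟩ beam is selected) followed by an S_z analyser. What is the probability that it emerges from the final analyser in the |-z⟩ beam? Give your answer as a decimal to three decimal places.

First analyser (S_x): P(|-x⟩) = |⟨-x|ψ⟩|² = 4/68.
After stage 1 the state is |-x⟩; P(|-z⟩) = |⟨-z|-x⟩|² = 1/2.
Joint probability = 4/68 × 1/2 = 0.029.

0.029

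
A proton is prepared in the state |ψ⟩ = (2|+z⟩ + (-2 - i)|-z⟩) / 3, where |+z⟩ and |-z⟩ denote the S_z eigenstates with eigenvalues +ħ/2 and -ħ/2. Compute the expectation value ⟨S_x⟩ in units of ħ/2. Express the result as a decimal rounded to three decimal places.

-0.889

⟨σ_x⟩ = 2 Re(a* b)/(|a|²+|b|²) with a = 2, b = (-2 - i).
a* b = (-4 - 2i), so ⟨σ_x⟩ = -8/9.
⟨S_x⟩ = (ħ/2)·⟨σ_x⟩.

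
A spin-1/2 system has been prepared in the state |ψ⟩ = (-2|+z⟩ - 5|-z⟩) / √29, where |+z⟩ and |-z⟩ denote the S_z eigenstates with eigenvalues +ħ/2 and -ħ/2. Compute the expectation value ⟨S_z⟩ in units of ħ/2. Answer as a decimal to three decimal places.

⟨σ_z⟩ = |a|² - |b|² divided by |a|²+|b|², with a, b the |+z⟩, |-z⟩ amplitudes.
= (4 - 25)/29 = -21/29.
⟨S_z⟩ = (ħ/2)·⟨σ_z⟩.

-0.724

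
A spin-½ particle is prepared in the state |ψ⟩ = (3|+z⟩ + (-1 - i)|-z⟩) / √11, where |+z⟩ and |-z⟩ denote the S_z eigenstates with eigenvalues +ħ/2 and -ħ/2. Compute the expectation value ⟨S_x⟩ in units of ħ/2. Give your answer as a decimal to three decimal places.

⟨σ_x⟩ = 2 Re(a* b)/(|a|²+|b|²) with a = 3, b = (-1 - i).
a* b = (-3 - 3i), so ⟨σ_x⟩ = -6/11.
⟨S_x⟩ = (ħ/2)·⟨σ_x⟩.

-0.545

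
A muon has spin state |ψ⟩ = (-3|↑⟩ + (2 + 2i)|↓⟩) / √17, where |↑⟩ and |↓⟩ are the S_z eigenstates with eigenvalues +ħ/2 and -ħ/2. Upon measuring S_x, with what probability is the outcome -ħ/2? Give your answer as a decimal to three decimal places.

0.853

|-x⟩ = (|↑⟩ - |↓⟩)/√2, so ⟨-x|ψ⟩ = (-5 - 2i) / (√2·√17).
P = |-5 - 2i|² / 34 = 29/34.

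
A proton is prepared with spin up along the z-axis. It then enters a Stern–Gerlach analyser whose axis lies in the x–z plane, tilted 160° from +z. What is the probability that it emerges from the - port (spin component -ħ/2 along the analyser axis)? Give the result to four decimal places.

0.9698

For spin-½, the probability of finding spin-up along an axis at angle θ to the initial spin direction is cos²(θ/2); spin-down is sin²(θ/2).
θ = 160°, so P = sin²(80°) ≈ 0.9698.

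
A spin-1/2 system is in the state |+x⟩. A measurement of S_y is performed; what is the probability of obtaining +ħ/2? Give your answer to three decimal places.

In the S_z basis, |+x⟩ = (|↑⟩ + |↓⟩)/√2 and |+y⟩ = (|↑⟩ + i|↓⟩)/√2.
|⟨+y|+x⟩|² = 1/2.

0.500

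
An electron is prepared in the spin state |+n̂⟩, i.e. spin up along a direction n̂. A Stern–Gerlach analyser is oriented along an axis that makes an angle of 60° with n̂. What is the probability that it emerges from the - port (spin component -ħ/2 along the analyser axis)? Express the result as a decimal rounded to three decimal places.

For spin-½, the probability of finding spin-up along an axis at angle θ to the initial spin direction is cos²(θ/2); spin-down is sin²(θ/2).
θ = 60°, so P = sin²(30°) ≈ 0.250.

0.250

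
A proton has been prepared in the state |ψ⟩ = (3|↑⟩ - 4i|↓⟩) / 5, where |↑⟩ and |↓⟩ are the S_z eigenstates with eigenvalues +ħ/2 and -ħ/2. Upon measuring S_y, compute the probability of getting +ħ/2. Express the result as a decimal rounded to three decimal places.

|+y⟩ = (|↑⟩ + i|↓⟩)/√2, so ⟨+y|ψ⟩ = (-1) / (√2·5).
P = |-1|² / 50 = 1/50.

0.020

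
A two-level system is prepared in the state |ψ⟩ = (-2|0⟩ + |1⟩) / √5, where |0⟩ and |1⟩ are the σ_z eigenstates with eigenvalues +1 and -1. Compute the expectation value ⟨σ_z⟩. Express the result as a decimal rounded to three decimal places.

0.600

⟨σ_z⟩ = |a|² - |b|² divided by |a|²+|b|², with a, b the |0⟩, |1⟩ amplitudes.
= (4 - 1)/5 = 3/5.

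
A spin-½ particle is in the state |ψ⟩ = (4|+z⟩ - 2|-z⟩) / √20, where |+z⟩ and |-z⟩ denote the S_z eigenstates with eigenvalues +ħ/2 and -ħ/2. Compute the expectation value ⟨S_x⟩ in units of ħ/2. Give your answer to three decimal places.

-0.800

⟨σ_x⟩ = 2 Re(a* b)/(|a|²+|b|²) with a = 4, b = -2.
a* b = -8, so ⟨σ_x⟩ = -16/20.
⟨S_x⟩ = (ħ/2)·⟨σ_x⟩.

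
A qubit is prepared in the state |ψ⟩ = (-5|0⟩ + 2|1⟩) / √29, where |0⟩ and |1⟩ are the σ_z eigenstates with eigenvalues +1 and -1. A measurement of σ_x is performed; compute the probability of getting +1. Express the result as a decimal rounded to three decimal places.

|+x⟩ = (|0⟩ + |1⟩)/√2, so ⟨+x|ψ⟩ = (-3) / (√2·√29).
P = |-3|² / 58 = 9/58.

0.155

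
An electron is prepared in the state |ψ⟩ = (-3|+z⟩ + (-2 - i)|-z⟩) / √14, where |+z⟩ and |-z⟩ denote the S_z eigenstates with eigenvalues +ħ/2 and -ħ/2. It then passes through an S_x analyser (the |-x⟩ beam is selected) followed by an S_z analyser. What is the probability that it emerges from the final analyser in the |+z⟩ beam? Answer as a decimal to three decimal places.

First analyser (S_x): P(|-x⟩) = |⟨-x|ψ⟩|² = 2/28.
After stage 1 the state is |-x⟩; P(|+z⟩) = |⟨+z|-x⟩|² = 1/2.
Joint probability = 2/28 × 1/2 = 0.036.

0.036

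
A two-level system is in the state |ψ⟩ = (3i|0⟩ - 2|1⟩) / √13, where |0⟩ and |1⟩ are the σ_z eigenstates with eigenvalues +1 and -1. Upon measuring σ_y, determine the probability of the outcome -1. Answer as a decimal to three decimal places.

0.038

|-y⟩ = (|0⟩ - i|1⟩)/√2, so ⟨-y|ψ⟩ = (i) / (√2·√13).
P = |i|² / 26 = 1/26.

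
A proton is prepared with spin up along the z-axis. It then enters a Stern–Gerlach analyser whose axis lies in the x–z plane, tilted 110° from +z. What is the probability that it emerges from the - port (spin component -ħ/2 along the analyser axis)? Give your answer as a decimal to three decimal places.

For spin-½, the probability of finding spin-up along an axis at angle θ to the initial spin direction is cos²(θ/2); spin-down is sin²(θ/2).
θ = 110°, so P = sin²(55°) ≈ 0.671.

0.671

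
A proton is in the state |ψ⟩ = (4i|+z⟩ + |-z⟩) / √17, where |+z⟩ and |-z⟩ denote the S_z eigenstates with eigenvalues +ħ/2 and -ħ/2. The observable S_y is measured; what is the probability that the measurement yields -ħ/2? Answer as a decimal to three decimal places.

0.735

|-y⟩ = (|+z⟩ - i|-z⟩)/√2, so ⟨-y|ψ⟩ = (5i) / (√2·√17).
P = |5i|² / 34 = 25/34.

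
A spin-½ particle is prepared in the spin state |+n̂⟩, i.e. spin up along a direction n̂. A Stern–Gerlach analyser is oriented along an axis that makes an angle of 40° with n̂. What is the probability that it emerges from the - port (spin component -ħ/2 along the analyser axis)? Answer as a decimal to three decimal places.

For spin-½, the probability of finding spin-up along an axis at angle θ to the initial spin direction is cos²(θ/2); spin-down is sin²(θ/2).
θ = 40°, so P = sin²(20°) ≈ 0.117.

0.117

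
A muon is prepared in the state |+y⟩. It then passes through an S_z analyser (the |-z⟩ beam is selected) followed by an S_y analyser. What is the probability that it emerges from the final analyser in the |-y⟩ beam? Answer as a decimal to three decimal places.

0.250

First analyser (S_z): from |+y⟩, P(|-z⟩) = 1/2.
After stage 1 the state is |-z⟩; P(|-y⟩) = |⟨-y|-z⟩|² = 1/2.
Joint probability = 1/2 × 1/2 = 0.250.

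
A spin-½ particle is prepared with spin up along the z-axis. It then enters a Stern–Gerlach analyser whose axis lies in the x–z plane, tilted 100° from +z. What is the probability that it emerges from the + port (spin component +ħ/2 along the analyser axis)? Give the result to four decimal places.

0.4132

For spin-½, the probability of finding spin-up along an axis at angle θ to the initial spin direction is cos²(θ/2); spin-down is sin²(θ/2).
θ = 100°, so P = cos²(50°) ≈ 0.4132.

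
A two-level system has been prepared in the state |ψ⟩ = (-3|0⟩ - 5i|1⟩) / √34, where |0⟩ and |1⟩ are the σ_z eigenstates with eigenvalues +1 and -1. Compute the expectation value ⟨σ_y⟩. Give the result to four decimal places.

⟨σ_y⟩ = 2 Im(a* b)/(|a|²+|b|²) with a = -3, b = -5i.
a* b = 15i, so ⟨σ_y⟩ = 30/34.

0.8824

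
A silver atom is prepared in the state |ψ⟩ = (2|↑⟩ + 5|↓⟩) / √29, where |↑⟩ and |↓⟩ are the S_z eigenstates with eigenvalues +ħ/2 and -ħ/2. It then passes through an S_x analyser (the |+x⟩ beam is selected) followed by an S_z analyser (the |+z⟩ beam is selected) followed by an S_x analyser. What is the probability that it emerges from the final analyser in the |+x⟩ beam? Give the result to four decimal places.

0.2112

First analyser (S_x): P(|+x⟩) = |⟨+x|ψ⟩|² = 49/58.
After stage 1 the state is |+x⟩; P(|+z⟩) = |⟨+z|+x⟩|² = 1/2.
After stage 2 the state is |+z⟩; P(|+x⟩) = |⟨+x|+z⟩|² = 1/2.
Joint probability = 49/58 × 1/2 × 1/2 = 0.2112.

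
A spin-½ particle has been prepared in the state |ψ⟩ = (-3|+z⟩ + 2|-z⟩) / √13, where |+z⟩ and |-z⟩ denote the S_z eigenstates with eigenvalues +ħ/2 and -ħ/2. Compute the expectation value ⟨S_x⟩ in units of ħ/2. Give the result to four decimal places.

⟨σ_x⟩ = 2 Re(a* b)/(|a|²+|b|²) with a = -3, b = 2.
a* b = -6, so ⟨σ_x⟩ = -12/13.
⟨S_x⟩ = (ħ/2)·⟨σ_x⟩.

-0.9231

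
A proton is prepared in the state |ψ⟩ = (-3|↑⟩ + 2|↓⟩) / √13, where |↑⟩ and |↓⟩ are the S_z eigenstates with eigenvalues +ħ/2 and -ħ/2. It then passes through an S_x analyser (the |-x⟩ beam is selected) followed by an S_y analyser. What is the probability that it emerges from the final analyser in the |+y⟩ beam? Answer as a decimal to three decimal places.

0.481

First analyser (S_x): P(|-x⟩) = |⟨-x|ψ⟩|² = 25/26.
After stage 1 the state is |-x⟩; P(|+y⟩) = |⟨+y|-x⟩|² = 1/2.
Joint probability = 25/26 × 1/2 = 0.481.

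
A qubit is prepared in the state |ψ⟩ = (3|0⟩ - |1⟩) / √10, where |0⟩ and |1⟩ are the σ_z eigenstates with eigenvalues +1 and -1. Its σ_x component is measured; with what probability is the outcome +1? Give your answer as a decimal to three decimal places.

0.200

|+x⟩ = (|0⟩ + |1⟩)/√2, so ⟨+x|ψ⟩ = (2) / (√2·√10).
P = |2|² / 20 = 4/20.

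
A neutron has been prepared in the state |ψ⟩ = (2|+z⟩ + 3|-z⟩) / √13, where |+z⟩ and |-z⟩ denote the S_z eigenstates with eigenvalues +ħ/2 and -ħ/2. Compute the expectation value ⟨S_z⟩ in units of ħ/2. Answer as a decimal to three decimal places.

⟨σ_z⟩ = |a|² - |b|² divided by |a|²+|b|², with a, b the |+z⟩, |-z⟩ amplitudes.
= (4 - 9)/13 = -5/13.
⟨S_z⟩ = (ħ/2)·⟨σ_z⟩.

-0.385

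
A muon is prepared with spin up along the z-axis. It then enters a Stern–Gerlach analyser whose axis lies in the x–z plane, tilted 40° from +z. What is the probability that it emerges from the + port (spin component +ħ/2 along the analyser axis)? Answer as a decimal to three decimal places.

0.883

For spin-½, the probability of finding spin-up along an axis at angle θ to the initial spin direction is cos²(θ/2); spin-down is sin²(θ/2).
θ = 40°, so P = cos²(20°) ≈ 0.883.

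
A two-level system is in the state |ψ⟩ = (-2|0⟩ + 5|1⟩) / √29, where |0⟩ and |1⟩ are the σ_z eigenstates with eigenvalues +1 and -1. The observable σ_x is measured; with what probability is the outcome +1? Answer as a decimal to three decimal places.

|+x⟩ = (|0⟩ + |1⟩)/√2, so ⟨+x|ψ⟩ = (3) / (√2·√29).
P = |3|² / 58 = 9/58.

0.155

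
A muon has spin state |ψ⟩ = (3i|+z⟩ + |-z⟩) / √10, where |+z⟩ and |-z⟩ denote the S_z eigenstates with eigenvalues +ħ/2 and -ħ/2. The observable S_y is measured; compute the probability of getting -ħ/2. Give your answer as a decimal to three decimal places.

0.800

|-y⟩ = (|+z⟩ - i|-z⟩)/√2, so ⟨-y|ψ⟩ = (4i) / (√2·√10).
P = |4i|² / 20 = 16/20.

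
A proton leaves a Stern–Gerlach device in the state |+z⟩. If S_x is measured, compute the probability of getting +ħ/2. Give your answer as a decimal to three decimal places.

0.500

In the S_z basis, |+z⟩ = |+z⟩ and |+x⟩ = (|+z⟩ + |-z⟩)/√2.
|⟨+x|+z⟩|² = 1/2.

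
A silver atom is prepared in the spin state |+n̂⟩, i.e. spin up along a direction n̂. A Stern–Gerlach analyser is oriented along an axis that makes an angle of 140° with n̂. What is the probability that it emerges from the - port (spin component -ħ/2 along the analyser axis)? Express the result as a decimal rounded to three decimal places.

0.883

For spin-½, the probability of finding spin-up along an axis at angle θ to the initial spin direction is cos²(θ/2); spin-down is sin²(θ/2).
θ = 140°, so P = sin²(70°) ≈ 0.883.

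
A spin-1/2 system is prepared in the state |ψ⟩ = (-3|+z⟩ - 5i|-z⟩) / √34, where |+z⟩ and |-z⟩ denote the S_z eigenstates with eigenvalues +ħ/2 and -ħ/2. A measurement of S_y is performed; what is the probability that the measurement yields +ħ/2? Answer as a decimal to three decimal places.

0.941

|+y⟩ = (|+z⟩ + i|-z⟩)/√2, so ⟨+y|ψ⟩ = (-8) / (√2·√34).
P = |-8|² / 68 = 64/68.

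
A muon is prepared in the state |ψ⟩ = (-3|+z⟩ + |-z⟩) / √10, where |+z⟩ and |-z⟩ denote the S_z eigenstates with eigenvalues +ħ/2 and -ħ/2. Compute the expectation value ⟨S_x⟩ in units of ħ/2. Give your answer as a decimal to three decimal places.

-0.600

⟨σ_x⟩ = 2 Re(a* b)/(|a|²+|b|²) with a = -3, b = 1.
a* b = -3, so ⟨σ_x⟩ = -6/10.
⟨S_x⟩ = (ħ/2)·⟨σ_x⟩.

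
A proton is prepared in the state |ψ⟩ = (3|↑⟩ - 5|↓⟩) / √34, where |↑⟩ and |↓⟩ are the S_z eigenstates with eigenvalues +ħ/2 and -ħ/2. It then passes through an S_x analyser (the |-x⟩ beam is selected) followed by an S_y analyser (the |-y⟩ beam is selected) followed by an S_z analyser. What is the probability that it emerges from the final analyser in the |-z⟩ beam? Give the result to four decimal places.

0.2353

First analyser (S_x): P(|-x⟩) = |⟨-x|ψ⟩|² = 64/68.
After stage 1 the state is |-x⟩; P(|-y⟩) = |⟨-y|-x⟩|² = 1/2.
After stage 2 the state is |-y⟩; P(|-z⟩) = |⟨-z|-y⟩|² = 1/2.
Joint probability = 64/68 × 1/2 × 1/2 = 0.2353.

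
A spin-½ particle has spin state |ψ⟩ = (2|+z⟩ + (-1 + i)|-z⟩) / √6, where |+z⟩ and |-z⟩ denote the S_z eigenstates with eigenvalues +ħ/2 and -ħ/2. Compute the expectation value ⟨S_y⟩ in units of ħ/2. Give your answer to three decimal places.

⟨σ_y⟩ = 2 Im(a* b)/(|a|²+|b|²) with a = 2, b = (-1 + i).
a* b = (-2 + 2i), so ⟨σ_y⟩ = 4/6.
⟨S_y⟩ = (ħ/2)·⟨σ_y⟩.

0.667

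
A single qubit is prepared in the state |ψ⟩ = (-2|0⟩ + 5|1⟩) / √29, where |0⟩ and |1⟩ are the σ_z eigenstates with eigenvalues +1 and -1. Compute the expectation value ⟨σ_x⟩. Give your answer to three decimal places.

⟨σ_x⟩ = 2 Re(a* b)/(|a|²+|b|²) with a = -2, b = 5.
a* b = -10, so ⟨σ_x⟩ = -20/29.

-0.690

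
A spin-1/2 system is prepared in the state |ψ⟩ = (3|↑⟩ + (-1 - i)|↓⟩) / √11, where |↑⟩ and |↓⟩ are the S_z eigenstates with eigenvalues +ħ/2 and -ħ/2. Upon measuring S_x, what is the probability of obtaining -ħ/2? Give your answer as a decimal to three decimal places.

|-x⟩ = (|↑⟩ - |↓⟩)/√2, so ⟨-x|ψ⟩ = (4 + i) / (√2·√11).
P = |4 + i|² / 22 = 17/22.

0.773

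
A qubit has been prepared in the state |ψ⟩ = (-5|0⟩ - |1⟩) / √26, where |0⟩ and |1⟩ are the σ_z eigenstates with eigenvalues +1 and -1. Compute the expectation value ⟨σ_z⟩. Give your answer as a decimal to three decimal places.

0.923

⟨σ_z⟩ = |a|² - |b|² divided by |a|²+|b|², with a, b the |0⟩, |1⟩ amplitudes.
= (25 - 1)/26 = 24/26.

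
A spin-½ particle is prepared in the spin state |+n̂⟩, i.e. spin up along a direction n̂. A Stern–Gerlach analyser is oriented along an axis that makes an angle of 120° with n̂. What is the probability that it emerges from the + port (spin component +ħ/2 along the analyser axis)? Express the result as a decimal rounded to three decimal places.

For spin-½, the probability of finding spin-up along an axis at angle θ to the initial spin direction is cos²(θ/2); spin-down is sin²(θ/2).
θ = 120°, so P = cos²(60°) ≈ 0.250.

0.250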